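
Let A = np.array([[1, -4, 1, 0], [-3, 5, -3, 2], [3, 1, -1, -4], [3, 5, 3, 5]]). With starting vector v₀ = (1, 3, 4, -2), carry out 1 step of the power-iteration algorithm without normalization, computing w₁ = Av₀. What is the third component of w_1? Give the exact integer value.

10

w1 = Av₀ = (-7, -4, 10, 20)
The requested component of w1 is 10.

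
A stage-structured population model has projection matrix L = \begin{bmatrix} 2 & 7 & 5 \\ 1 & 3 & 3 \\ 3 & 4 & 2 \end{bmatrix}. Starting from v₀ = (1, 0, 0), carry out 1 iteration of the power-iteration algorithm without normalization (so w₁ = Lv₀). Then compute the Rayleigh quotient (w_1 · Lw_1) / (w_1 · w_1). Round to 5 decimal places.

λ ≈ 8.14286

w1 = Lv₀ = (2, 1, 3)
Lw1 = (26, 14, 16)
w1·Lw1 = 2·26 + 1·14 + 3·16 = 114; w1·w1 = 2·2 + 1·1 + 3·3 = 14
λ ≈ 114/14 = 8.14286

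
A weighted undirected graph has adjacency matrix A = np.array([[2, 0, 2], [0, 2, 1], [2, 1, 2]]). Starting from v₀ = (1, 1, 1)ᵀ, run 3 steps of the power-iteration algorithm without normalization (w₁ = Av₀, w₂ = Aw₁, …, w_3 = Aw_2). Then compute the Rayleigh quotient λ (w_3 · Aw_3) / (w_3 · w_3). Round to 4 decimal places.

λ ≈ 4.2343

w1 = Av₀ = (4, 3, 5)
w2 = Aw1 = (18, 11, 21)
w3 = Aw2 = (78, 43, 89)
Aw3 = (334, 175, 377)
w3·Aw3 = 78·334 + 43·175 + 89·377 = 67130; w3·w3 = 78·78 + 43·43 + 89·89 = 15854
λ ≈ 67130/15854 = 4.2343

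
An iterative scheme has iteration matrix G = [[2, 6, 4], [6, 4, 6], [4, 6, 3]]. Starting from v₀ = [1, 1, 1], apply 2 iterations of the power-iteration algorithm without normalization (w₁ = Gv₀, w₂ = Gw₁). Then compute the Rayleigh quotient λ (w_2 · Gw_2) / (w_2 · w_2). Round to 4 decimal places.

λ ≈ 13.8356

w1 = Gv₀ = (2·1 + 6·1 + 4·1; 6·1 + 4·1 + 6·1; 4·1 + 6·1 + 3·1) = (12, 16, 13)
w2 = Gw1 = (2·12 + 6·16 + 4·13; 6·12 + 4·16 + 6·13; 4·12 + 6·16 + 3·13) = (172, 214, 183)
Gw2 = (2360, 2986, 2521)
w2·Gw2 = 172·2360 + 214·2986 + 183·2521 = 1506267; w2·w2 = 172·172 + 214·214 + 183·183 = 108869
λ ≈ 1506267/108869 = 13.8356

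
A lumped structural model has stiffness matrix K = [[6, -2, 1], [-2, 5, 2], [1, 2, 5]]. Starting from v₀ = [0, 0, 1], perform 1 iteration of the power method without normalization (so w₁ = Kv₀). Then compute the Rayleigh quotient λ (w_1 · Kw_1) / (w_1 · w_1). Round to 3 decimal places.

w1 = Kv₀ = (6·0 + (-2)·0 + 1·1; (-2)·0 + 5·0 + 2·1; 1·0 + 2·0 + 5·1) = (1, 2, 5)
Kw1 = (7, 18, 30)
w1·Kw1 = 1·7 + 2·18 + 5·30 = 193; w1·w1 = 1·1 + 2·2 + 5·5 = 30
λ ≈ 193/30 = 6.433

λ ≈ 6.433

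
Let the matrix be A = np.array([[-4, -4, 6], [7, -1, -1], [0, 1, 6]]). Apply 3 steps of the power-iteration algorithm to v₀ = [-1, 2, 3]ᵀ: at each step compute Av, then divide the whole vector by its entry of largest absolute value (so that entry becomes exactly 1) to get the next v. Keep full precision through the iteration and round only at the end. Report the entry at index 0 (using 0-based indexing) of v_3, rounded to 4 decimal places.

Av0 = (14.00000, -12.00000, 20.00000); divide by 20.00000 → v1 = (0.70000, -0.60000, 1.00000)
Av1 = (5.60000, 4.50000, 5.40000); divide by 5.60000 → v2 = (1.00000, 0.80357, 0.96429)
Av2 = (-1.42857, 5.23214, 6.58929); divide by 6.58929 → v3 = (-0.21680, 0.79404, 1.00000)
Requested entry of v3: -160/738 = -0.2168

-0.2168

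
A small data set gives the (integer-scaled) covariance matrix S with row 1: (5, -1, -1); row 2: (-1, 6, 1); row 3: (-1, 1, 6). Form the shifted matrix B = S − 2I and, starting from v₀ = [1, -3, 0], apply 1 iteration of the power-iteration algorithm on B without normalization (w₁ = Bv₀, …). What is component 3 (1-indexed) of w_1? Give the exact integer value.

-4

B = S − 2I has rows (3, -1, -1); (-1, 4, 1); (-1, 1, 4)
w1 = Bv₀ = (6, -13, -4)
Requested component of w1: -4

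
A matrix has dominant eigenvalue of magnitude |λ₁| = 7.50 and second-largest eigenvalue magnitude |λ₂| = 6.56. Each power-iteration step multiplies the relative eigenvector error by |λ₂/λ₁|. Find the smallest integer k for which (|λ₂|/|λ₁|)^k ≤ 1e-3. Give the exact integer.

|λ₂/λ₁| = 6.56/7.50 = 0.87467
Need k ≥ ln(1e-3) / ln(0.87467) = -6.9078 / -0.1339 ≈ 51.584
Smallest integer k satisfying the bound: 52

52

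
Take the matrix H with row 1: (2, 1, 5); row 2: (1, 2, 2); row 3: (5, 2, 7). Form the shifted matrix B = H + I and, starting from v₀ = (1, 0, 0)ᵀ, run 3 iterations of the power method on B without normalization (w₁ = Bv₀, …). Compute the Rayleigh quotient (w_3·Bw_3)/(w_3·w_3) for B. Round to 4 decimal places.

μ ≈ 11.6628

B = H + I has rows (3, 1, 5); (1, 3, 2); (5, 2, 8)
w1 = Bv₀ = (3, 1, 5)
w2 = Bw1 = (35, 16, 57)
w3 = Bw2 = (406, 197, 663)
Bw3 = (4730, 2323, 7728)
w3·Bw3 = 7501675; w3·w3 = 643214; μ ≈ 7501675/643214 = 11.6628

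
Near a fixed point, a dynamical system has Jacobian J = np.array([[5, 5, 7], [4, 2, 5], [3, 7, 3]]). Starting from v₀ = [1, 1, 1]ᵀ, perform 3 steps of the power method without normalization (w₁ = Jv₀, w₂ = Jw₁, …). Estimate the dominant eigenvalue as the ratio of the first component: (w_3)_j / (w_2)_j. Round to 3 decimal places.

λ ≈ 13.416

w1 = Jv₀ = (17, 11, 13)
w2 = Jw1 = (231, 155, 167)
w3 = Jw2 = (3099, 2069, 2279)
Ratio at component: 3099 / 231 = 13.416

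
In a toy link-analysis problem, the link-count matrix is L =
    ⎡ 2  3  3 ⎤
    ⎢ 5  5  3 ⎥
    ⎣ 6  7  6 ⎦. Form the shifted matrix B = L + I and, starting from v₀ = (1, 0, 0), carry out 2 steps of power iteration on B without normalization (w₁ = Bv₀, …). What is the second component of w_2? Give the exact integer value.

63

B = L + I has rows (3, 3, 3); (5, 6, 3); (6, 7, 7)
w1 = Bv₀ = (3, 5, 6)
w2 = Bw1 = (42, 63, 95)
Requested component of w2: 63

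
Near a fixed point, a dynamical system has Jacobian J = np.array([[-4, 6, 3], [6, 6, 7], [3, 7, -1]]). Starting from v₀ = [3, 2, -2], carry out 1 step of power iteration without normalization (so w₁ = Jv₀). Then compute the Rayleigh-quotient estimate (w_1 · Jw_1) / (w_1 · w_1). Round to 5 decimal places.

w1 = Jv₀ = ((-4)·3 + 6·2 + 3·(-2); 6·3 + 6·2 + 7·(-2); 3·3 + 7·2 + (-1)·(-2)) = (-6, 16, 25)
Jw1 = (195, 235, 69)
w1·Jw1 = (-6)·195 + 16·235 + 25·69 = 4315; w1·w1 = (-6)·(-6) + 16·16 + 25·25 = 917
λ ≈ 4315/917 = 4.70556

4.70556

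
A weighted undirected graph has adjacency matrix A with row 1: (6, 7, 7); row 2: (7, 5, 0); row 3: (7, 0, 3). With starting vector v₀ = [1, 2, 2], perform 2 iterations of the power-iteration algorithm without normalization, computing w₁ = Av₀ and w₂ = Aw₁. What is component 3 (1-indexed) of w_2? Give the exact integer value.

w1 = Av₀ = (34, 17, 13)
w2 = Aw1 = (414, 323, 277)
The requested component of w2 is 277.

277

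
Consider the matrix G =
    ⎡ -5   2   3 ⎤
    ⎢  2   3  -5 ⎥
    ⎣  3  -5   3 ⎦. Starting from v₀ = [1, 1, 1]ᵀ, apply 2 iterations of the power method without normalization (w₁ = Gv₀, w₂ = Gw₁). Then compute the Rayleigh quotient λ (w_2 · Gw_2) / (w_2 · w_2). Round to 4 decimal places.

λ ≈ 4.6744

w1 = Gv₀ = ((-5)·1 + 2·1 + 3·1; 2·1 + 3·1 + (-5)·1; 3·1 + (-5)·1 + 3·1) = (0, 0, 1)
w2 = Gw1 = ((-5)·0 + 2·0 + 3·1; 2·0 + 3·0 + (-5)·1; 3·0 + (-5)·0 + 3·1) = (3, -5, 3)
Gw2 = (-16, -24, 43)
w2·Gw2 = 3·(-16) + (-5)·(-24) + 3·43 = 201; w2·w2 = 3·3 + (-5)·(-5) + 3·3 = 43
λ ≈ 201/43 = 4.6744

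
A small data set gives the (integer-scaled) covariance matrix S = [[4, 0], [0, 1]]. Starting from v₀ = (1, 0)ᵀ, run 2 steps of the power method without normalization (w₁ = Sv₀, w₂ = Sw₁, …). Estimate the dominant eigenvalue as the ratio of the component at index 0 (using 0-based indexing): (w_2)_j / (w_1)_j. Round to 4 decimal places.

w1 = Sv₀ = (4·1 + 0·0; 0·1 + 1·0) = (4, 0)
w2 = Sw1 = (4·4 + 0·0; 0·4 + 1·0) = (16, 0)
Ratio at component: 16 / 4 = 4.0000

4.0000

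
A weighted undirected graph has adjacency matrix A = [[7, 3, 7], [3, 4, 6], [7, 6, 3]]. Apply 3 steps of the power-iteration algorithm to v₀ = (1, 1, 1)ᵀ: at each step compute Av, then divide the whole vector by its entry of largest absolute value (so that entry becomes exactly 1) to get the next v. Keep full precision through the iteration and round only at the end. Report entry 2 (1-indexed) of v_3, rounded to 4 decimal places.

Av0 = (17.00000, 13.00000, 16.00000); divide by 17.00000 → v1 = (1.00000, 0.76471, 0.94118)
Av1 = (15.88235, 11.70588, 14.41176); divide by 15.88235 → v2 = (1.00000, 0.73704, 0.90741)
Av2 = (15.56296, 11.39259, 14.14444); divide by 15.56296 → v3 = (1.00000, 0.73203, 0.90885)
Requested entry of v3: 3076/4202 = 0.7320

0.7320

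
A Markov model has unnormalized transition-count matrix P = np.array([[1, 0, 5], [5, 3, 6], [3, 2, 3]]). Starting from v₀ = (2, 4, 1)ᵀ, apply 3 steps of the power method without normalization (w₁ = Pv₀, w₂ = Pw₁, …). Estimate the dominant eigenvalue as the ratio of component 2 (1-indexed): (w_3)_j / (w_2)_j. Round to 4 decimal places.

w1 = Pv₀ = (1·2 + 0·4 + 5·1; 5·2 + 3·4 + 6·1; 3·2 + 2·4 + 3·1) = (7, 28, 17)
w2 = Pw1 = (1·7 + 0·28 + 5·17; 5·7 + 3·28 + 6·17; 3·7 + 2·28 + 3·17) = (92, 221, 128)
w3 = Pw2 = (732, 1891, 1102)
Ratio at component: 1891 / 221 = 8.5566

8.5566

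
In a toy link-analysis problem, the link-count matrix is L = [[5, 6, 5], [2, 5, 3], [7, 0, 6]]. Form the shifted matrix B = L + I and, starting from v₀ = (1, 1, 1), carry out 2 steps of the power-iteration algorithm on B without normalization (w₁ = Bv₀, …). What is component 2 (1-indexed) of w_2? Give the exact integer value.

B = L + I has rows (6, 6, 5); (2, 6, 3); (7, 0, 7)
w1 = Bv₀ = (6·1 + 6·1 + 5·1; 2·1 + 6·1 + 3·1; 7·1 + 0·1 + 7·1) = (17, 11, 14)
w2 = Bw1 = (6·17 + 6·11 + 5·14; 2·17 + 6·11 + 3·14; 7·17 + 0·11 + 7·14) = (238, 142, 217)
Requested component of w2: 142

142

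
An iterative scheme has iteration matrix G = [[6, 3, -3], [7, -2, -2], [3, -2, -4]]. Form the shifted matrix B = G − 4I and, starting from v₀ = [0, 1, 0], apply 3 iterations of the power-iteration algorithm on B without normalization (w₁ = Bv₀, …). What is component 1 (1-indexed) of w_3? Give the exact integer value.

B = G − 4I has rows (2, 3, -3); (7, -6, -2); (3, -2, -8)
w1 = Bv₀ = (2·0 + 3·1 + (-3)·0; 7·0 + (-6)·1 + (-2)·0; 3·0 + (-2)·1 + (-8)·0) = (3, -6, -2)
w2 = Bw1 = (2·3 + 3·(-6) + (-3)·(-2); 7·3 + (-6)·(-6) + (-2)·(-2); 3·3 + (-2)·(-6) + (-8)·(-2)) = (-6, 61, 37)
w3 = Bw2 = (60, -482, -436)
Requested component of w3: 60

60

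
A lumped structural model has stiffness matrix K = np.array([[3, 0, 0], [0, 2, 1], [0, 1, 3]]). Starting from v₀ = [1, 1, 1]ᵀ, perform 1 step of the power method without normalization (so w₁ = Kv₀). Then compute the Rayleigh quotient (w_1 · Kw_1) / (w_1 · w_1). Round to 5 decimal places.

w1 = Kv₀ = (3, 3, 4)
Kw1 = (9, 10, 15)
w1·Kw1 = 3·9 + 3·10 + 4·15 = 117; w1·w1 = 3·3 + 3·3 + 4·4 = 34
λ ≈ 117/34 = 3.44118

3.44118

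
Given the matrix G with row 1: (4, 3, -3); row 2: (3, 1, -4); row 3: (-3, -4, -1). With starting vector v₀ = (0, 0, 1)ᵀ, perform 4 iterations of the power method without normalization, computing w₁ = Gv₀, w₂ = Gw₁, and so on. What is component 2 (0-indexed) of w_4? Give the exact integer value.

1198

w1 = Gv₀ = (4·0 + 3·0 + (-3)·1; 3·0 + 1·0 + (-4)·1; (-3)·0 + (-4)·0 + (-1)·1) = (-3, -4, -1)
w2 = Gw1 = (4·(-3) + 3·(-4) + (-3)·(-1); 3·(-3) + 1·(-4) + (-4)·(-1); (-3)·(-3) + (-4)·(-4) + (-1)·(-1)) = (-21, -9, 26)
w3 = Gw2 = (-189, -176, 73)
w4 = Gw3 = (-1503, -1035, 1198)
The requested component of w4 is 1198.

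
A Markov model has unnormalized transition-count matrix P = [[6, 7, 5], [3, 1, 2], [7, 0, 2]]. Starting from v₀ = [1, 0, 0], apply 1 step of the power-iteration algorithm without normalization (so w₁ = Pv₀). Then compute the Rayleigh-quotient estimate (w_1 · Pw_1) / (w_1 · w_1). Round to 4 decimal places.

λ ≈ 11.1596

w1 = Pv₀ = (6·1 + 7·0 + 5·0; 3·1 + 1·0 + 2·0; 7·1 + 0·0 + 2·0) = (6, 3, 7)
Pw1 = (92, 35, 56)
w1·Pw1 = 6·92 + 3·35 + 7·56 = 1049; w1·w1 = 6·6 + 3·3 + 7·7 = 94
λ ≈ 1049/94 = 11.1596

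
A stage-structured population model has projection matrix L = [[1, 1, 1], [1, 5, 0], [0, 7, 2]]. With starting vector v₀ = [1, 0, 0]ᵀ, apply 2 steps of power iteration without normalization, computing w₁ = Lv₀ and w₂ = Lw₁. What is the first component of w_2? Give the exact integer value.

2

w1 = Lv₀ = (1·1 + 1·0 + 1·0; 1·1 + 5·0 + 0·0; 0·1 + 7·0 + 2·0) = (1, 1, 0)
w2 = Lw1 = (1·1 + 1·1 + 1·0; 1·1 + 5·1 + 0·0; 0·1 + 7·1 + 2·0) = (2, 6, 7)
The requested component of w2 is 2.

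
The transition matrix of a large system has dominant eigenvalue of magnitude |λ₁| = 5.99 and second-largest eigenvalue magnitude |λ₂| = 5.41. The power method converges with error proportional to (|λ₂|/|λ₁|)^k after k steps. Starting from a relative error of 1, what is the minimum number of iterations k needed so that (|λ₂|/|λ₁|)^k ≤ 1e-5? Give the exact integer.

114

|λ₂/λ₁| = 5.41/5.99 = 0.90317
Need k ≥ ln(1e-5) / ln(0.90317) = -11.5129 / -0.1018 ≈ 113.047
Smallest integer k satisfying the bound: 114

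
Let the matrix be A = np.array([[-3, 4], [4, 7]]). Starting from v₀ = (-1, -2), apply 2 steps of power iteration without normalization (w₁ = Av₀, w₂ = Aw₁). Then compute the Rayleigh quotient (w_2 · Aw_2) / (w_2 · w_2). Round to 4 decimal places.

w1 = Av₀ = ((-3)·(-1) + 4·(-2); 4·(-1) + 7·(-2)) = (-5, -18)
w2 = Aw1 = ((-3)·(-5) + 4·(-18); 4·(-5) + 7·(-18)) = (-57, -146)
Aw2 = (-413, -1250)
w2·Aw2 = (-57)·(-413) + (-146)·(-1250) = 206041; w2·w2 = (-57)·(-57) + (-146)·(-146) = 24565
λ ≈ 206041/24565 = 8.3876

λ ≈ 8.3876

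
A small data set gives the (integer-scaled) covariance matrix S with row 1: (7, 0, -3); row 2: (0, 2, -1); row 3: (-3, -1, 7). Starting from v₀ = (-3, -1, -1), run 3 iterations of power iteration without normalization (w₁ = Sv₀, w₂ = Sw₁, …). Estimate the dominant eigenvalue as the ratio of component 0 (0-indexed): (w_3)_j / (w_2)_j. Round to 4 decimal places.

8.6889

w1 = Sv₀ = (-18, -1, 3)
w2 = Sw1 = (-135, -5, 76)
w3 = Sw2 = (-1173, -86, 942)
Ratio at component: -1173 / -135 = 8.6889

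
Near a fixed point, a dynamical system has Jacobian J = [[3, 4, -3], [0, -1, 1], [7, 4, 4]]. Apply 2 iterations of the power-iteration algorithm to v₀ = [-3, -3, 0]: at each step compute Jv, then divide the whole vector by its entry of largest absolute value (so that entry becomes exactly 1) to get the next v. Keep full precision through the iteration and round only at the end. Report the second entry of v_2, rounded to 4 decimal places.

0.1348

Jv0 = (-21.00000, 3.00000, -33.00000); divide by -33.00000 → v1 = (0.63636, -0.09091, 1.00000)
Jv1 = (-1.45455, 1.09091, 8.09091); divide by 8.09091 → v2 = (-0.17978, 0.13483, 1.00000)
Requested entry of v2: -36/-267 = 0.1348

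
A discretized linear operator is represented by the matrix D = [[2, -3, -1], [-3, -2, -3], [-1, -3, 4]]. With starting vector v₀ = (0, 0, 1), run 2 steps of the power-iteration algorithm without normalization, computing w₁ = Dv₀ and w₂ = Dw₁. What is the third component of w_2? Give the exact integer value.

26

w1 = Dv₀ = (2·0 + (-3)·0 + (-1)·1; (-3)·0 + (-2)·0 + (-3)·1; (-1)·0 + (-3)·0 + 4·1) = (-1, -3, 4)
w2 = Dw1 = (2·(-1) + (-3)·(-3) + (-1)·4; (-3)·(-1) + (-2)·(-3) + (-3)·4; (-1)·(-1) + (-3)·(-3) + 4·4) = (3, -3, 26)
The requested component of w2 is 26.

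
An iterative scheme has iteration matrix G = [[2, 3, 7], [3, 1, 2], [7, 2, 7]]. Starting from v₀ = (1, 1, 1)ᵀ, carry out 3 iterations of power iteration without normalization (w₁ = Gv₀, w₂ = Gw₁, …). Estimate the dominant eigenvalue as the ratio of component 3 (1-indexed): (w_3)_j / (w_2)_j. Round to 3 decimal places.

w1 = Gv₀ = (2·1 + 3·1 + 7·1; 3·1 + 1·1 + 2·1; 7·1 + 2·1 + 7·1) = (12, 6, 16)
w2 = Gw1 = (2·12 + 3·6 + 7·16; 3·12 + 1·6 + 2·16; 7·12 + 2·6 + 7·16) = (154, 74, 208)
w3 = Gw2 = (1986, 952, 2682)
Ratio at component: 2682 / 208 = 12.894

12.894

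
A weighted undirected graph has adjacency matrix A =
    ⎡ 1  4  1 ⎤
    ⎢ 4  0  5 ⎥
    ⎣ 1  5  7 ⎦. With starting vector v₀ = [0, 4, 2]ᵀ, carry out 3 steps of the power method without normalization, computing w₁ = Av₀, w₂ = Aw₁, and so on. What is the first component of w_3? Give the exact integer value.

1366

w1 = Av₀ = (18, 10, 34)
w2 = Aw1 = (92, 242, 306)
w3 = Aw2 = (1366, 1898, 3444)
The requested component of w3 is 1366.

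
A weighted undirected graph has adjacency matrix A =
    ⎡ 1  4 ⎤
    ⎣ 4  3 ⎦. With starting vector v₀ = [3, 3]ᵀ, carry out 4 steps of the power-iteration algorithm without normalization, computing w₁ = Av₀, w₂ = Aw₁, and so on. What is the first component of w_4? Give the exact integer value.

3651

w1 = Av₀ = (1·3 + 4·3; 4·3 + 3·3) = (15, 21)
w2 = Aw1 = (1·15 + 4·21; 4·15 + 3·21) = (99, 123)
w3 = Aw2 = (591, 765)
w4 = Aw3 = (3651, 4659)
The requested component of w4 is 3651.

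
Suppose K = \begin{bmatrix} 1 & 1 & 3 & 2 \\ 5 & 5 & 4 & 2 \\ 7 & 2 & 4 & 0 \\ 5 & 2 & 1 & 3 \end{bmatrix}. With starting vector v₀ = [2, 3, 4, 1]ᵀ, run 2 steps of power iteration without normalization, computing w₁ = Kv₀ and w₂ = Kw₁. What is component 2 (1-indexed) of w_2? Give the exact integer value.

500

w1 = Kv₀ = (1·2 + 1·3 + 3·4 + 2·1; 5·2 + 5·3 + 4·4 + 2·1; 7·2 + 2·3 + 4·4 + 0·1; 5·2 + 2·3 + 1·4 + 3·1) = (19, 43, 36, 23)
w2 = Kw1 = (1·19 + 1·43 + 3·36 + 2·23; 5·19 + 5·43 + 4·36 + 2·23; 7·19 + 2·43 + 4·36 + 0·23; 5·19 + 2·43 + 1·36 + 3·23) = (216, 500, 363, 286)
The requested component of w2 is 500.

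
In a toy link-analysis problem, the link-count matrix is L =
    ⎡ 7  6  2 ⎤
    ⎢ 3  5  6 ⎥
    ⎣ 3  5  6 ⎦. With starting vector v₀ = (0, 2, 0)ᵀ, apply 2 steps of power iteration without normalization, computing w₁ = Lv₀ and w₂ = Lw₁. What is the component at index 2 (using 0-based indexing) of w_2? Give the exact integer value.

w1 = Lv₀ = (7·0 + 6·2 + 2·0; 3·0 + 5·2 + 6·0; 3·0 + 5·2 + 6·0) = (12, 10, 10)
w2 = Lw1 = (7·12 + 6·10 + 2·10; 3·12 + 5·10 + 6·10; 3·12 + 5·10 + 6·10) = (164, 146, 146)
The requested component of w2 is 146.

146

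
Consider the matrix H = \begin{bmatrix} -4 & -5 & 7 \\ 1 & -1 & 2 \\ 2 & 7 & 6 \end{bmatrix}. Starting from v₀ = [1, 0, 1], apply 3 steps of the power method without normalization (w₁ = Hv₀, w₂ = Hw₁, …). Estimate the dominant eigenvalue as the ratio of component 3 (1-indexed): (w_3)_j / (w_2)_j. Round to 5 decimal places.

w1 = Hv₀ = ((-4)·1 + (-5)·0 + 7·1; 1·1 + (-1)·0 + 2·1; 2·1 + 7·0 + 6·1) = (3, 3, 8)
w2 = Hw1 = ((-4)·3 + (-5)·3 + 7·8; 1·3 + (-1)·3 + 2·8; 2·3 + 7·3 + 6·8) = (29, 16, 75)
w3 = Hw2 = (329, 163, 620)
Ratio at component: 620 / 75 = 8.26667

8.26667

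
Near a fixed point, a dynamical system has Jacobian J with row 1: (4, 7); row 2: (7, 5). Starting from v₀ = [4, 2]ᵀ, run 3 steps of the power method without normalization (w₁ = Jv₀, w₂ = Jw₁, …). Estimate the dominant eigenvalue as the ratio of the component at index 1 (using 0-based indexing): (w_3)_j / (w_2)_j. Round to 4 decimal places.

11.7550

w1 = Jv₀ = (4·4 + 7·2; 7·4 + 5·2) = (30, 38)
w2 = Jw1 = (4·30 + 7·38; 7·30 + 5·38) = (386, 400)
w3 = Jw2 = (4344, 4702)
Ratio at component: 4702 / 400 = 11.7550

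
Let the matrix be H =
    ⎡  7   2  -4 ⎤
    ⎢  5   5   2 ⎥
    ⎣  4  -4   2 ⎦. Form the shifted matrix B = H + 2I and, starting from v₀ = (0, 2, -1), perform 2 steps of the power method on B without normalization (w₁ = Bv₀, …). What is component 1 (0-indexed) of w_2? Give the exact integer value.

100

B = H + 2I has rows (9, 2, -4); (5, 7, 2); (4, -4, 4)
w1 = Bv₀ = (9·0 + 2·2 + (-4)·(-1); 5·0 + 7·2 + 2·(-1); 4·0 + (-4)·2 + 4·(-1)) = (8, 12, -12)
w2 = Bw1 = (9·8 + 2·12 + (-4)·(-12); 5·8 + 7·12 + 2·(-12); 4·8 + (-4)·12 + 4·(-12)) = (144, 100, -64)
Requested component of w2: 100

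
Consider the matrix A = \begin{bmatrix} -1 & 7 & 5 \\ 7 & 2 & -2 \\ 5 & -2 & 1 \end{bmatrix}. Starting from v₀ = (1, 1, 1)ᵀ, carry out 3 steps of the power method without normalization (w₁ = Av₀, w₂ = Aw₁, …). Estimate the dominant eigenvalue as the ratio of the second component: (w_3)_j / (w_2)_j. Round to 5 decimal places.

λ ≈ 5.80723

w1 = Av₀ = (11, 7, 4)
w2 = Aw1 = (58, 83, 45)
w3 = Aw2 = (748, 482, 169)
Ratio at component: 482 / 83 = 5.80723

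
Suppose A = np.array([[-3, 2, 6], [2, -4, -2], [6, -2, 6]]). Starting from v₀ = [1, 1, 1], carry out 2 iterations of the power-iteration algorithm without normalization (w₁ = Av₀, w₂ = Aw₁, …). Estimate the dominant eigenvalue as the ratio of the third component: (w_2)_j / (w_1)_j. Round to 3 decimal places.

9.800

w1 = Av₀ = (5, -4, 10)
w2 = Aw1 = (37, 6, 98)
Ratio at component: 98 / 10 = 9.800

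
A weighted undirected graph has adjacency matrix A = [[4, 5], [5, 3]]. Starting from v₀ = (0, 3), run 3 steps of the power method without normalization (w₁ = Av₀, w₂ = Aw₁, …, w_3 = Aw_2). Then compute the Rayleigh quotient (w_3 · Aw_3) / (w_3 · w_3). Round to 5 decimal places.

w1 = Av₀ = (4·0 + 5·3; 5·0 + 3·3) = (15, 9)
w2 = Aw1 = (4·15 + 5·9; 5·15 + 3·9) = (105, 102)
w3 = Aw2 = (930, 831)
Aw3 = (7875, 7143)
w3·Aw3 = 930·7875 + 831·7143 = 13259583; w3·w3 = 930·930 + 831·831 = 1555461
λ ≈ 13259583/1555461 = 8.52454

8.52454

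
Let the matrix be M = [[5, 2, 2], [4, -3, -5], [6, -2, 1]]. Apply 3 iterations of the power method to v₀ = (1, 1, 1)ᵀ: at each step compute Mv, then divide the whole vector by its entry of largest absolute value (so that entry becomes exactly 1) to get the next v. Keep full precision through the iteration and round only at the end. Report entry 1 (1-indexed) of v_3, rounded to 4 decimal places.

1.0000

Mv0 = (9.00000, -4.00000, 5.00000); divide by 9.00000 → v1 = (1.00000, -0.44444, 0.55556)
Mv1 = (5.22222, 2.55556, 7.44444); divide by 7.44444 → v2 = (0.70149, 0.34328, 1.00000)
Mv2 = (6.19403, -3.22388, 4.52239); divide by 6.19403 → v3 = (1.00000, -0.52048, 0.73012)
Requested entry of v3: 415/415 = 1.0000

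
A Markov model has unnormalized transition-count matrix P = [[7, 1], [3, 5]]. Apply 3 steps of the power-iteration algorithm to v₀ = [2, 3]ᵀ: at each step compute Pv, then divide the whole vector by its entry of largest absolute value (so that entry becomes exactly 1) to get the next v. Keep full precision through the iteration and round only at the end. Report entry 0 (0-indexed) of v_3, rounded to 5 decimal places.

Pv0 = (17.000000, 21.000000); divide by 21.000000 → v1 = (0.809524, 1.000000)
Pv1 = (6.666667, 7.428571); divide by 7.428571 → v2 = (0.897436, 1.000000)
Pv2 = (7.282051, 7.692308); divide by 7.692308 → v3 = (0.946667, 1.000000)
Requested entry of v3: 1136/1200 = 0.94667

0.94667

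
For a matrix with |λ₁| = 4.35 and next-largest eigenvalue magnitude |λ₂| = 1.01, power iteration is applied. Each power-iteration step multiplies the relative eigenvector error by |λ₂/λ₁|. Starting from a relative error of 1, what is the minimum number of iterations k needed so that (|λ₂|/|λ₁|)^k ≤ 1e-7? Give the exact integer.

12

|λ₂/λ₁| = 1.01/4.35 = 0.23218
Need k ≥ ln(1e-7) / ln(0.23218) = -16.1181 / -1.4602 ≈ 11.038
Smallest integer k satisfying the bound: 12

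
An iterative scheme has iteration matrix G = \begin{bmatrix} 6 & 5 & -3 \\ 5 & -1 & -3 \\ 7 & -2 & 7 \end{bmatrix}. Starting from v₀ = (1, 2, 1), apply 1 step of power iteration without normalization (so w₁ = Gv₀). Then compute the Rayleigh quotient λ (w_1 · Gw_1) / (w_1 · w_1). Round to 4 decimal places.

8.3048

w1 = Gv₀ = (6·1 + 5·2 + (-3)·1; 5·1 + (-1)·2 + (-3)·1; 7·1 + (-2)·2 + 7·1) = (13, 0, 10)
Gw1 = (48, 35, 161)
w1·Gw1 = 13·48 + 0·35 + 10·161 = 2234; w1·w1 = 13·13 + 0·0 + 10·10 = 269
λ ≈ 2234/269 = 8.3048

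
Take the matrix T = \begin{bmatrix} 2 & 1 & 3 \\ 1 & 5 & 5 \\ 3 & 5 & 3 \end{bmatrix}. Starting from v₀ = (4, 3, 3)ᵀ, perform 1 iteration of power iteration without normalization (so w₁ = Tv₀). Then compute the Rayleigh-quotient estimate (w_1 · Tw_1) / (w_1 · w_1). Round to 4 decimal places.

9.9537

w1 = Tv₀ = (2·4 + 1·3 + 3·3; 1·4 + 5·3 + 5·3; 3·4 + 5·3 + 3·3) = (20, 34, 36)
Tw1 = (182, 370, 338)
w1·Tw1 = 20·182 + 34·370 + 36·338 = 28388; w1·w1 = 20·20 + 34·34 + 36·36 = 2852
λ ≈ 28388/2852 = 9.9537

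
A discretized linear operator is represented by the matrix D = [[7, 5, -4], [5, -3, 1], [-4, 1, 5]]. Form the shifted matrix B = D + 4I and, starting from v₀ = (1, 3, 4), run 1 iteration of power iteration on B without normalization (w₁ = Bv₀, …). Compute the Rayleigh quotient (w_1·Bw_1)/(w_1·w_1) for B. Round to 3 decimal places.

μ ≈ 7.835

B = D + 4I has rows (11, 5, -4); (5, 1, 1); (-4, 1, 9)
w1 = Bv₀ = (11·1 + 5·3 + (-4)·4; 5·1 + 1·3 + 1·4; (-4)·1 + 1·3 + 9·4) = (10, 12, 35)
Bw1 = (30, 97, 287)
w1·Bw1 = 11509; w1·w1 = 1469; μ ≈ 11509/1469 = 7.835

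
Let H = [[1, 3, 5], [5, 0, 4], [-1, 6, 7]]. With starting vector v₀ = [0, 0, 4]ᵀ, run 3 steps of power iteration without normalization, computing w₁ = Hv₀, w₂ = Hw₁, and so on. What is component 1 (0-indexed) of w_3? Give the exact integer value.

w1 = Hv₀ = (1·0 + 3·0 + 5·4; 5·0 + 0·0 + 4·4; (-1)·0 + 6·0 + 7·4) = (20, 16, 28)
w2 = Hw1 = (1·20 + 3·16 + 5·28; 5·20 + 0·16 + 4·28; (-1)·20 + 6·16 + 7·28) = (208, 212, 272)
w3 = Hw2 = (2204, 2128, 2968)
The requested component of w3 is 2128.

2128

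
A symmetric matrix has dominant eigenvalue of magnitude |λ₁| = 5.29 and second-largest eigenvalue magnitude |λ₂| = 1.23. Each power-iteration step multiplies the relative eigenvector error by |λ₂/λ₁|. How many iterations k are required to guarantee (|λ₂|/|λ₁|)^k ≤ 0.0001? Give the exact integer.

|λ₂/λ₁| = 1.23/5.29 = 0.23251
Need k ≥ ln(0.0001) / ln(0.23251) = -9.2103 / -1.4588 ≈ 6.314
Smallest integer k satisfying the bound: 7

7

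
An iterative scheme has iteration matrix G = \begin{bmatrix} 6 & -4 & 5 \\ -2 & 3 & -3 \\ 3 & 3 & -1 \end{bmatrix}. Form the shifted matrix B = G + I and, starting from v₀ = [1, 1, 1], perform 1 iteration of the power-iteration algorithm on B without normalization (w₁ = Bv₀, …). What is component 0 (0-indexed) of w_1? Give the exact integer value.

B = G + I has rows (7, -4, 5); (-2, 4, -3); (3, 3, 0)
w1 = Bv₀ = (7·1 + (-4)·1 + 5·1; (-2)·1 + 4·1 + (-3)·1; 3·1 + 3·1 + 0·1) = (8, -1, 6)
Requested component of w1: 8

8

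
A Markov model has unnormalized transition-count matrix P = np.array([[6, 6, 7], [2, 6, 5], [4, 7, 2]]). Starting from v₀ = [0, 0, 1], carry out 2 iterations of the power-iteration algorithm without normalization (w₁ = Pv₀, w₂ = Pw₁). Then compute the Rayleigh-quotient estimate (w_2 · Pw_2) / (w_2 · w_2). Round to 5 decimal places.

w1 = Pv₀ = (7, 5, 2)
w2 = Pw1 = (86, 54, 67)
Pw2 = (1309, 831, 856)
w2·Pw2 = 86·1309 + 54·831 + 67·856 = 214800; w2·w2 = 86·86 + 54·54 + 67·67 = 14801
λ ≈ 214800/14801 = 14.51253

λ ≈ 14.51253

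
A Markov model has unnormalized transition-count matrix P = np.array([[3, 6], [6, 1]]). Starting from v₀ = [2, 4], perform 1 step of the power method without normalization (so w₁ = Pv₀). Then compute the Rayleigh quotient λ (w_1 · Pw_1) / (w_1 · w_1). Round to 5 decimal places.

λ ≈ 7.53979

w1 = Pv₀ = (30, 16)
Pw1 = (186, 196)
w1·Pw1 = 30·186 + 16·196 = 8716; w1·w1 = 30·30 + 16·16 = 1156
λ ≈ 8716/1156 = 7.53979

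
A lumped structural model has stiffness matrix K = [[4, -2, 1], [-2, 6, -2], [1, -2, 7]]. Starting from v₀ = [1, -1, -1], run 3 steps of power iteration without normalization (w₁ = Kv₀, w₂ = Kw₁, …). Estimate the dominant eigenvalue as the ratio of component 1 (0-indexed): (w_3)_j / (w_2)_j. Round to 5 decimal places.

λ ≈ 6.89474

w1 = Kv₀ = (4·1 + (-2)·(-1) + 1·(-1); (-2)·1 + 6·(-1) + (-2)·(-1); 1·1 + (-2)·(-1) + 7·(-1)) = (5, -6, -4)
w2 = Kw1 = (4·5 + (-2)·(-6) + 1·(-4); (-2)·5 + 6·(-6) + (-2)·(-4); 1·5 + (-2)·(-6) + 7·(-4)) = (28, -38, -11)
w3 = Kw2 = (177, -262, 27)
Ratio at component: -262 / -38 = 6.89474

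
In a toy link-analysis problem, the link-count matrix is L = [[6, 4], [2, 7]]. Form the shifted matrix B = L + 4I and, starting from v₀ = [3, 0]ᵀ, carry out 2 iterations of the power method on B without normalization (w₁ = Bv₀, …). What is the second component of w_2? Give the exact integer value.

B = L + 4I has rows (10, 4); (2, 11)
w1 = Bv₀ = (30, 6)
w2 = Bw1 = (324, 126)
Requested component of w2: 126

126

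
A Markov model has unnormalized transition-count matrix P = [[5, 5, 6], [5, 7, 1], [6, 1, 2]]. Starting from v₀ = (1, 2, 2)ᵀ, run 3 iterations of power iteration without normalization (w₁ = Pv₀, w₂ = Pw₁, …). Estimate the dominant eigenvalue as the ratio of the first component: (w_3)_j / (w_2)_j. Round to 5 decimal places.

w1 = Pv₀ = (5·1 + 5·2 + 6·2; 5·1 + 7·2 + 1·2; 6·1 + 1·2 + 2·2) = (27, 21, 12)
w2 = Pw1 = (5·27 + 5·21 + 6·12; 5·27 + 7·21 + 1·12; 6·27 + 1·21 + 2·12) = (312, 294, 207)
w3 = Pw2 = (4272, 3825, 2580)
Ratio at component: 4272 / 312 = 13.69231

13.69231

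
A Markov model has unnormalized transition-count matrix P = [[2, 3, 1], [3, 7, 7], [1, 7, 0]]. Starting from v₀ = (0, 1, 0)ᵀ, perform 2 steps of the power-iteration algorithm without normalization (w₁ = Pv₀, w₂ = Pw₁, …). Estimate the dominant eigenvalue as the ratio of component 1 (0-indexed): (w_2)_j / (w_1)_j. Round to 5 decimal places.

15.28571

w1 = Pv₀ = (2·0 + 3·1 + 1·0; 3·0 + 7·1 + 7·0; 1·0 + 7·1 + 0·0) = (3, 7, 7)
w2 = Pw1 = (2·3 + 3·7 + 1·7; 3·3 + 7·7 + 7·7; 1·3 + 7·7 + 0·7) = (34, 107, 52)
Ratio at component: 107 / 7 = 15.28571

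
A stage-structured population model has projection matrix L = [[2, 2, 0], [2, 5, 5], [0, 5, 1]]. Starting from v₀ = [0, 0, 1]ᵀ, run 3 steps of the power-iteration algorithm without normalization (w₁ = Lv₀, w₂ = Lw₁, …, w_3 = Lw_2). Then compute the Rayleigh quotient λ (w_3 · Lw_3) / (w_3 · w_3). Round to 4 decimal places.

8.7754

w1 = Lv₀ = (2·0 + 2·0 + 0·1; 2·0 + 5·0 + 5·1; 0·0 + 5·0 + 1·1) = (0, 5, 1)
w2 = Lw1 = (2·0 + 2·5 + 0·1; 2·0 + 5·5 + 5·1; 0·0 + 5·5 + 1·1) = (10, 30, 26)
w3 = Lw2 = (80, 300, 176)
Lw3 = (760, 2540, 1676)
w3·Lw3 = 80·760 + 300·2540 + 176·1676 = 1117776; w3·w3 = 80·80 + 300·300 + 176·176 = 127376
λ ≈ 1117776/127376 = 8.7754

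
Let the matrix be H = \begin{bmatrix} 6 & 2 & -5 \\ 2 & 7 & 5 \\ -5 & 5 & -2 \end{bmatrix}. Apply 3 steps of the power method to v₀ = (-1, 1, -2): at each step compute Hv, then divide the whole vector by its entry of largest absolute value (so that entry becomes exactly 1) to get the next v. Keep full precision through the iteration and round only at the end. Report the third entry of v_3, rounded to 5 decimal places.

Hv0 = (6.000000, -5.000000, 14.000000); divide by 14.000000 → v1 = (0.428571, -0.357143, 1.000000)
Hv1 = (-3.142857, 3.357143, -5.928571); divide by -5.928571 → v2 = (0.530120, -0.566265, 1.000000)
Hv2 = (-2.951807, 2.096386, -7.481928); divide by -7.481928 → v3 = (0.394525, -0.280193, 1.000000)
Requested entry of v3: 621/621 = 1.00000

1.00000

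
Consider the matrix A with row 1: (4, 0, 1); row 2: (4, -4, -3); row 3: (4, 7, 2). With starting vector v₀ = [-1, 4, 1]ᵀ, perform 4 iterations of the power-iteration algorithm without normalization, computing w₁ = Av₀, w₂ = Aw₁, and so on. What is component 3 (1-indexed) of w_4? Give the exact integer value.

w1 = Av₀ = (4·(-1) + 0·4 + 1·1; 4·(-1) + (-4)·4 + (-3)·1; 4·(-1) + 7·4 + 2·1) = (-3, -23, 26)
w2 = Aw1 = (4·(-3) + 0·(-23) + 1·26; 4·(-3) + (-4)·(-23) + (-3)·26; 4·(-3) + 7·(-23) + 2·26) = (14, 2, -121)
w3 = Aw2 = (-65, 411, -172)
w4 = Aw3 = (-432, -1388, 2273)
The requested component of w4 is 2273.

2273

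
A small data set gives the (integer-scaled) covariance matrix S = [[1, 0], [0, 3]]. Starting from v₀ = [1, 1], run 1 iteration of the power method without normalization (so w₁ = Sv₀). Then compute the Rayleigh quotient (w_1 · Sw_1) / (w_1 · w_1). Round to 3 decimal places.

λ ≈ 2.800

w1 = Sv₀ = (1·1 + 0·1; 0·1 + 3·1) = (1, 3)
Sw1 = (1, 9)
w1·Sw1 = 1·1 + 3·9 = 28; w1·w1 = 1·1 + 3·3 = 10
λ ≈ 28/10 = 2.800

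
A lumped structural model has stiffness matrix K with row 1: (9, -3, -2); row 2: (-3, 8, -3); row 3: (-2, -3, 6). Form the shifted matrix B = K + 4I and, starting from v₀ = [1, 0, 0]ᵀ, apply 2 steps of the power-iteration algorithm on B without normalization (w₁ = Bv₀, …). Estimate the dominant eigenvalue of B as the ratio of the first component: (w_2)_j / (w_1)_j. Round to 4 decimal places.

B = K + 4I has rows (13, -3, -2); (-3, 12, -3); (-2, -3, 10)
w1 = Bv₀ = (13·1 + (-3)·0 + (-2)·0; (-3)·1 + 12·0 + (-3)·0; (-2)·1 + (-3)·0 + 10·0) = (13, -3, -2)
w2 = Bw1 = (13·13 + (-3)·(-3) + (-2)·(-2); (-3)·13 + 12·(-3) + (-3)·(-2); (-2)·13 + (-3)·(-3) + 10·(-2)) = (182, -69, -37)
Ratio: 182/13 = 14.0000

14.0000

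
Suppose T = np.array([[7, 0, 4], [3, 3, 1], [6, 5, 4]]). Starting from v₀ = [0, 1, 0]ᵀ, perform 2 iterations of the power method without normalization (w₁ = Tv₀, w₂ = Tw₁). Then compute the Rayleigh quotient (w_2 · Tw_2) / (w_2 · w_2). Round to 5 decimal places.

w1 = Tv₀ = (0, 3, 5)
w2 = Tw1 = (20, 14, 35)
Tw2 = (280, 137, 330)
w2·Tw2 = 20·280 + 14·137 + 35·330 = 19068; w2·w2 = 20·20 + 14·14 + 35·35 = 1821
λ ≈ 19068/1821 = 10.47117

λ ≈ 10.47117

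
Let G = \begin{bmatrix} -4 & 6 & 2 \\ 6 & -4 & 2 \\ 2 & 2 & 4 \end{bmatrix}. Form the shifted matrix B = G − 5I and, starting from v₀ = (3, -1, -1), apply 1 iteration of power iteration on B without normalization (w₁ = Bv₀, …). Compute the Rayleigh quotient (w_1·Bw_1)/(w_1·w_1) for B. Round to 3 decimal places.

B = G − 5I has rows (-9, 6, 2); (6, -9, 2); (2, 2, -1)
w1 = Bv₀ = ((-9)·3 + 6·(-1) + 2·(-1); 6·3 + (-9)·(-1) + 2·(-1); 2·3 + 2·(-1) + (-1)·(-1)) = (-35, 25, 5)
Bw1 = (475, -425, -25)
w1·Bw1 = -27375; w1·w1 = 1875; μ ≈ -27375/1875 = -14.600

-14.600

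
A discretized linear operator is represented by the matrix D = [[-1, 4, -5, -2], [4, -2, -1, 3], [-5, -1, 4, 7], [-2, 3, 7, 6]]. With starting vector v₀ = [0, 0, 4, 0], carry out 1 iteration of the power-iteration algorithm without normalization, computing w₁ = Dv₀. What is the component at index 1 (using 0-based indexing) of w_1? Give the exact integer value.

-4

w1 = Dv₀ = ((-1)·0 + 4·0 + (-5)·4 + (-2)·0; 4·0 + (-2)·0 + (-1)·4 + 3·0; (-5)·0 + (-1)·0 + 4·4 + 7·0; (-2)·0 + 3·0 + 7·4 + 6·0) = (-20, -4, 16, 28)
The requested component of w1 is -4.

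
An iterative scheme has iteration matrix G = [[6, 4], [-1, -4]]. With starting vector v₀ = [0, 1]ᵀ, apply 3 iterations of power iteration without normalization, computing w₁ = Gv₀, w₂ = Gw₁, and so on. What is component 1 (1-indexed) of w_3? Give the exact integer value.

w1 = Gv₀ = (6·0 + 4·1; (-1)·0 + (-4)·1) = (4, -4)
w2 = Gw1 = (6·4 + 4·(-4); (-1)·4 + (-4)·(-4)) = (8, 12)
w3 = Gw2 = (96, -56)
The requested component of w3 is 96.

96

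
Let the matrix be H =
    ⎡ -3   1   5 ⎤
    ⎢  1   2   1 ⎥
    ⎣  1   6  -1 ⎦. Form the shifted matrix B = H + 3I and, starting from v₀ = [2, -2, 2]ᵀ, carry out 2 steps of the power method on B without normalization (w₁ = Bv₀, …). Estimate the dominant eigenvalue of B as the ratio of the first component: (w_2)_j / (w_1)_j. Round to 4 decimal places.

μ ≈ -4.5000

B = H + 3I has rows (0, 1, 5); (1, 5, 1); (1, 6, 2)
w1 = Bv₀ = (8, -6, -6)
w2 = Bw1 = (-36, -28, -40)
Ratio: -36/8 = -4.5000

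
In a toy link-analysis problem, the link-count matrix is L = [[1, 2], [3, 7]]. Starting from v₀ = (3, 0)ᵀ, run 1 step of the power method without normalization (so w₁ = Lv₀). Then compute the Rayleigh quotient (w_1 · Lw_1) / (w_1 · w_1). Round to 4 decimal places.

λ ≈ 7.9000

w1 = Lv₀ = (1·3 + 2·0; 3·3 + 7·0) = (3, 9)
Lw1 = (21, 72)
w1·Lw1 = 3·21 + 9·72 = 711; w1·w1 = 3·3 + 9·9 = 90
λ ≈ 711/90 = 7.9000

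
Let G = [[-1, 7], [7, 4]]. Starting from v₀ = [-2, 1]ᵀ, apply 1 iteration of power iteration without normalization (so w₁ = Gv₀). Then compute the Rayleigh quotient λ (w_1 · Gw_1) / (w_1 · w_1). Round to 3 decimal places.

w1 = Gv₀ = ((-1)·(-2) + 7·1; 7·(-2) + 4·1) = (9, -10)
Gw1 = (-79, 23)
w1·Gw1 = 9·(-79) + (-10)·23 = -941; w1·w1 = 9·9 + (-10)·(-10) = 181
λ ≈ -941/181 = -5.199

λ ≈ -5.199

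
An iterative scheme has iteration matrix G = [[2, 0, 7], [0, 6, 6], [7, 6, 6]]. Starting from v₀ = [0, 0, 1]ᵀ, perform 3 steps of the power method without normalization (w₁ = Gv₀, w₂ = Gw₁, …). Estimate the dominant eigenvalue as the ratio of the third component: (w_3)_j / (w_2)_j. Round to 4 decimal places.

w1 = Gv₀ = (2·0 + 0·0 + 7·1; 0·0 + 6·0 + 6·1; 7·0 + 6·0 + 6·1) = (7, 6, 6)
w2 = Gw1 = (2·7 + 0·6 + 7·6; 0·7 + 6·6 + 6·6; 7·7 + 6·6 + 6·6) = (56, 72, 121)
w3 = Gw2 = (959, 1158, 1550)
Ratio at component: 1550 / 121 = 12.8099

12.8099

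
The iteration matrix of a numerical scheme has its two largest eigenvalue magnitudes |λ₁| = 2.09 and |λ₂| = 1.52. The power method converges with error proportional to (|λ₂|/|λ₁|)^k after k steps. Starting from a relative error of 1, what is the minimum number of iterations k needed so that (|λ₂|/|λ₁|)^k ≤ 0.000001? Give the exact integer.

|λ₂/λ₁| = 1.52/2.09 = 0.72727
Need k ≥ ln(0.000001) / ln(0.72727) = -13.8155 / -0.3185 ≈ 43.383
Smallest integer k satisfying the bound: 44

44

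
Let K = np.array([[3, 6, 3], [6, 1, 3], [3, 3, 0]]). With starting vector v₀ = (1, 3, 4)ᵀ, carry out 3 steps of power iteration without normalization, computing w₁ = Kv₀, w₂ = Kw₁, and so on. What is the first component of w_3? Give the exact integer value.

w1 = Kv₀ = (3·1 + 6·3 + 3·4; 6·1 + 1·3 + 3·4; 3·1 + 3·3 + 0·4) = (33, 21, 12)
w2 = Kw1 = (3·33 + 6·21 + 3·12; 6·33 + 1·21 + 3·12; 3·33 + 3·21 + 0·12) = (261, 255, 162)
w3 = Kw2 = (2799, 2307, 1548)
The requested component of w3 is 2799.

2799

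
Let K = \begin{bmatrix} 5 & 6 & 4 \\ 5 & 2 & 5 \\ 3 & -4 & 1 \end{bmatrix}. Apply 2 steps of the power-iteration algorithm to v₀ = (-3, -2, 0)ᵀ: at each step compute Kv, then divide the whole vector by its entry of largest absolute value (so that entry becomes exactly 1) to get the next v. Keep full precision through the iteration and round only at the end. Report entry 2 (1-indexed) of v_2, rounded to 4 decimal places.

0.7036

Kv0 = (-27.00000, -19.00000, -1.00000); divide by -27.00000 → v1 = (1.00000, 0.70370, 0.03704)
Kv1 = (9.37037, 6.59259, 0.22222); divide by 9.37037 → v2 = (1.00000, 0.70356, 0.02372)
Requested entry of v2: -178/-253 = 0.7036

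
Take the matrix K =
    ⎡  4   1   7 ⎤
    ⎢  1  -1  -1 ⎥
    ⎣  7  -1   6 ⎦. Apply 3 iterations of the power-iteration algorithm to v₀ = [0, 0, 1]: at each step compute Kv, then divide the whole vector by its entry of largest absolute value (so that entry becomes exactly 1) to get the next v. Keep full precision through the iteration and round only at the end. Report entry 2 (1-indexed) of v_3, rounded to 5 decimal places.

-0.01906

Kv0 = (7.000000, -1.000000, 6.000000); divide by 7.000000 → v1 = (1.000000, -0.142857, 0.857143)
Kv1 = (9.857143, 0.285714, 12.285714); divide by 12.285714 → v2 = (0.802326, 0.023256, 1.000000)
Kv2 = (10.232558, -0.220930, 11.593023); divide by 11.593023 → v3 = (0.882648, -0.019057, 1.000000)
Requested entry of v3: -19/997 = -0.01906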